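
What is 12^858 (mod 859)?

12^1 ≡ 12 (mod 859)
12^2 ≡ 12^2 = 144 ≡ 144 (mod 859)
12^4 ≡ 144^2 = 20736 ≡ 120 (mod 859)
12^8 ≡ 120^2 = 14400 ≡ 656 (mod 859)
12^16 ≡ 656^2 = 430336 ≡ 836 (mod 859)
12^32 ≡ 836^2 = 698896 ≡ 529 (mod 859)
12^64 ≡ 529^2 = 279841 ≡ 666 (mod 859)
12^128 ≡ 666^2 = 443556 ≡ 312 (mod 859)
12^256 ≡ 312^2 = 97344 ≡ 277 (mod 859)
12^512 ≡ 277^2 = 76729 ≡ 278 (mod 859)
858 = 512 + 256 + 64 + 16 + 8 + 2 in binary powers of 2.
So 12^858 ≡ 278 · 277 · 666 · 836 · 656 · 144 ≡ 1 (mod 859).
Since the result is 1, base 12 gives no evidence that 859 is composite.

1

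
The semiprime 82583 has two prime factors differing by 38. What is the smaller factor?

269

Since p = q + 38, we have 82583 = q(q + 38), so q² + 38q − 82583 = 0.
Discriminant: 38² + 4·82583 = 1444 + 330332 = 331776; √331776 = 576.
q = (−38 + 576)/2 = 269, and p = q + 38 = 307.
Check: 269 · 307 = 82583.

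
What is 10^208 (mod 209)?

10^1 ≡ 10 (mod 209)
10^2 ≡ 10^2 = 100 ≡ 100 (mod 209)
10^4 ≡ 100^2 = 10000 ≡ 177 (mod 209)
10^8 ≡ 177^2 = 31329 ≡ 188 (mod 209)
10^16 ≡ 188^2 = 35344 ≡ 23 (mod 209)
10^32 ≡ 23^2 = 529 ≡ 111 (mod 209)
10^64 ≡ 111^2 = 12321 ≡ 199 (mod 209)
10^128 ≡ 199^2 = 39601 ≡ 100 (mod 209)
208 = 128 + 64 + 16 in binary powers of 2.
So 10^208 ≡ 100 · 199 · 23 ≡ 199 (mod 209).
Since 199 ≠ 1, base 10 is a Fermat witness: 209 is composite.

199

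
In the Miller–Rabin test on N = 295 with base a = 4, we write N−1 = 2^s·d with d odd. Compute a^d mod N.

295 − 1 = 294 = 2^1 · 147, so d = 147.
4^1 ≡ 4 (mod 295)
4^2 ≡ 4^2 = 16 ≡ 16 (mod 295)
4^4 ≡ 16^2 = 256 ≡ 256 (mod 295)
4^8 ≡ 256^2 = 65536 ≡ 46 (mod 295)
4^16 ≡ 46^2 = 2116 ≡ 51 (mod 295)
4^32 ≡ 51^2 = 2601 ≡ 241 (mod 295)
4^64 ≡ 241^2 = 58081 ≡ 261 (mod 295)
4^128 ≡ 261^2 = 68121 ≡ 271 (mod 295)
147 = 128 + 16 + 2 + 1 in binary powers of 2.
So 4^147 ≡ 271 · 51 · 16 · 4 ≡ 134 (mod 295).
Squaring chain: 134; never reaches −1, so base 4 is a Miller–Rabin witness that 295 is composite.

134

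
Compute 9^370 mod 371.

275

9^1 ≡ 9 (mod 371)
9^2 ≡ 9^2 = 81 ≡ 81 (mod 371)
9^4 ≡ 81^2 = 6561 ≡ 254 (mod 371)
9^8 ≡ 254^2 = 64516 ≡ 333 (mod 371)
9^16 ≡ 333^2 = 110889 ≡ 331 (mod 371)
9^32 ≡ 331^2 = 109561 ≡ 116 (mod 371)
9^64 ≡ 116^2 = 13456 ≡ 100 (mod 371)
9^128 ≡ 100^2 = 10000 ≡ 354 (mod 371)
9^256 ≡ 354^2 = 125316 ≡ 289 (mod 371)
370 = 256 + 64 + 32 + 16 + 2 in binary powers of 2.
So 9^370 ≡ 289 · 100 · 116 · 331 · 81 ≡ 275 (mod 371).
Since 275 ≠ 1, base 9 is a Fermat witness: 371 is composite.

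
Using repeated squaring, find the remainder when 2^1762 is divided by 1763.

742

2^1 ≡ 2 (mod 1763)
2^2 ≡ 2^2 = 4 ≡ 4 (mod 1763)
2^4 ≡ 4^2 = 16 ≡ 16 (mod 1763)
2^8 ≡ 16^2 = 256 ≡ 256 (mod 1763)
2^16 ≡ 256^2 = 65536 ≡ 305 (mod 1763)
2^32 ≡ 305^2 = 93025 ≡ 1349 (mod 1763)
2^64 ≡ 1349^2 = 1819801 ≡ 385 (mod 1763)
2^128 ≡ 385^2 = 148225 ≡ 133 (mod 1763)
2^256 ≡ 133^2 = 17689 ≡ 59 (mod 1763)
2^512 ≡ 59^2 = 3481 ≡ 1718 (mod 1763)
2^1024 ≡ 1718^2 = 2951524 ≡ 262 (mod 1763)
1762 = 1024 + 512 + 128 + 64 + 32 + 2 in binary powers of 2.
So 2^1762 ≡ 262 · 1718 · 133 · 385 · 1349 · 4 ≡ 742 (mod 1763).
Since 742 ≠ 1, base 2 is a Fermat witness: 1763 is composite.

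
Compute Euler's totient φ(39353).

Factor: 39353 = 23 · 29 · 59.
φ(39353) = (23−1) · (29−1) · (59−1) = 22 · 28 · 58 = 35728.

35728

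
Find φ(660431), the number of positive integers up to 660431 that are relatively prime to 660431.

637632

Factor: 660431 = 73 · 83 · 109.
φ(660431) = (73−1) · (83−1) · (109−1) = 72 · 82 · 108 = 637632.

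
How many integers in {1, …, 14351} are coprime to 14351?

Factor: 14351 = 113 · 127.
φ(14351) = (113−1) · (127−1) = 112 · 126 = 14112.

14112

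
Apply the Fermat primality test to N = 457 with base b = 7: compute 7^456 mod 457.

7^1 ≡ 7 (mod 457)
7^2 ≡ 7^2 = 49 ≡ 49 (mod 457)
7^4 ≡ 49^2 = 2401 ≡ 116 (mod 457)
7^8 ≡ 116^2 = 13456 ≡ 203 (mod 457)
7^16 ≡ 203^2 = 41209 ≡ 79 (mod 457)
7^32 ≡ 79^2 = 6241 ≡ 300 (mod 457)
7^64 ≡ 300^2 = 90000 ≡ 428 (mod 457)
7^128 ≡ 428^2 = 183184 ≡ 384 (mod 457)
7^256 ≡ 384^2 = 147456 ≡ 302 (mod 457)
456 = 256 + 128 + 64 + 8 in binary powers of 2.
So 7^456 ≡ 302 · 384 · 428 · 203 ≡ 1 (mod 457).
Since the result is 1, base 7 gives no evidence that 457 is composite.

1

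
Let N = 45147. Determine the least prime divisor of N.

45147 is odd.
Digit sum 21, divisible by 3.

3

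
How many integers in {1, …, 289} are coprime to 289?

Factor: 289 = 17^2.
φ(289) = 17^1·(17−1) = 272.

272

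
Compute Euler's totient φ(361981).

Factor: 361981 = 17 · 107 · 199.
φ(361981) = (17−1) · (107−1) · (199−1) = 16 · 106 · 198 = 335808.

335808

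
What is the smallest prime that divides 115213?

7

115213 is odd.
Digit sum 13, not divisible by 3.
Ends in 3: not divisible by 5.
7: 115213 = 7·16459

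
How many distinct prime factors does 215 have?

2

215 = 5 · 43
215 = 5 · 43, which has 2 distinct prime factors.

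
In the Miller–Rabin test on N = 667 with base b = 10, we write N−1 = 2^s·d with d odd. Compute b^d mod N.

172

667 − 1 = 666 = 2^1 · 333, so d = 333.
10^1 ≡ 10 (mod 667)
10^2 ≡ 10^2 = 100 ≡ 100 (mod 667)
10^4 ≡ 100^2 = 10000 ≡ 662 (mod 667)
10^8 ≡ 662^2 = 438244 ≡ 25 (mod 667)
10^16 ≡ 25^2 = 625 ≡ 625 (mod 667)
10^32 ≡ 625^2 = 390625 ≡ 430 (mod 667)
10^64 ≡ 430^2 = 184900 ≡ 141 (mod 667)
10^128 ≡ 141^2 = 19881 ≡ 538 (mod 667)
10^256 ≡ 538^2 = 289444 ≡ 633 (mod 667)
333 = 256 + 64 + 8 + 4 + 1 in binary powers of 2.
So 10^333 ≡ 633 · 141 · 25 · 662 · 10 ≡ 172 (mod 667).
Squaring chain: 172; never reaches −1, so base 10 is a Miller–Rabin witness that 667 is composite.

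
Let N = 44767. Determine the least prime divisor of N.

89

44767 is odd.
Digit sum 28, not divisible by 3.
Ends in 7: not divisible by 5.
7: 44767 = 7·6395 + 2
11: 44767 = 11·4069 + 8
13: 44767 = 13·3443 + 8
17: 44767 = 17·2633 + 6
19: 44767 = 19·2356 + 3
23: 44767 = 23·1946 + 9
29: 44767 = 29·1543 + 20
31: 44767 = 31·1444 + 3
37: 44767 = 37·1209 + 34
41: 44767 = 41·1091 + 36
43: 44767 = 43·1041 + 4
47: 44767 = 47·952 + 23
53: 44767 = 53·844 + 35
59: 44767 = 59·758 + 45
61: 44767 = 61·733 + 54
67: 44767 = 67·668 + 11
71: 44767 = 71·630 + 37
73: 44767 = 73·613 + 18
79: 44767 = 79·566 + 53
83: 44767 = 83·539 + 30
89: 44767 = 89·503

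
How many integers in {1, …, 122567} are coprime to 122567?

Factor: 122567 = 23 · 73^2.
φ(122567) = (23−1) · 73^1·(73−1) = 22 · 5256 = 115632.

115632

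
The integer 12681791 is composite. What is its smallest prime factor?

12681791 is odd.
Digit sum 35, not divisible by 3.
Ends in 1: not divisible by 5.
7: 12681791 = 7·1811684 + 3
11: 12681791 = 11·1152890 + 1
13: 12681791 = 13·975522 + 5
17: 12681791 = 17·745987 + 12
19: 12681791 = 19·667462 + 13
23: 12681791 = 23·551382 + 5
29: 12681791 = 29·437303 + 4
31: 12681791 = 31·409090 + 1
37: 12681791 = 37·342751 + 4
41: 12681791 = 41·309311 + 40
43: 12681791 = 43·294925 + 16
47: 12681791 = 47·269825 + 16
53: 12681791 = 53·239279 + 4
59: 12681791 = 59·214945 + 36
61: 12681791 = 61·207898 + 13
67: 12681791 = 67·189280 + 31
71: 12681791 = 71·178616 + 55
73: 12681791 = 73·173723 + 12
79: 12681791 = 79·160529

79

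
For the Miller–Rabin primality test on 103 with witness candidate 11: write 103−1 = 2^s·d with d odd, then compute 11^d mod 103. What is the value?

102

103 − 1 = 102 = 2^1 · 51, so d = 51.
11^1 ≡ 11 (mod 103)
11^2 ≡ 11^2 = 121 ≡ 18 (mod 103)
11^4 ≡ 18^2 = 324 ≡ 15 (mod 103)
11^8 ≡ 15^2 = 225 ≡ 19 (mod 103)
11^16 ≡ 19^2 = 361 ≡ 52 (mod 103)
11^32 ≡ 52^2 = 2704 ≡ 26 (mod 103)
51 = 32 + 16 + 2 + 1 in binary powers of 2.
So 11^51 ≡ 26 · 52 · 18 · 11 ≡ 102 (mod 103).
Since 11^d ≡ 102 (mod 103), base 11 does not prove 103 composite.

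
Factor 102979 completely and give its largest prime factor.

67

102979 = 29 · 3551
3551 = 53 · 67
67 is prime.
So 102979 = 29 · 53 · 67; the largest prime factor is 67.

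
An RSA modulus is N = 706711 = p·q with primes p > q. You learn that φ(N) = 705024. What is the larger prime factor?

919

φ(n) = (p−1)(q−1) = n − (p+q) + 1, so p + q = 706711 − 705024 + 1 = 1688.
p and q are the roots of t² − 1688t + 706711 = 0.
Discriminant: 1688² − 4·706711 = 2849344 − 2826844 = 22500; √22500 = 150.
q = (1688 − 150)/2 = 769, p = (1688 + 150)/2 = 919.
Check: 769 · 919 = 706711.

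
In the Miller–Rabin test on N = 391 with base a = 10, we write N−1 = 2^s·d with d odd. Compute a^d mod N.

391 − 1 = 390 = 2^1 · 195, so d = 195.
10^1 ≡ 10 (mod 391)
10^2 ≡ 10^2 = 100 ≡ 100 (mod 391)
10^4 ≡ 100^2 = 10000 ≡ 225 (mod 391)
10^8 ≡ 225^2 = 50625 ≡ 186 (mod 391)
10^16 ≡ 186^2 = 34596 ≡ 188 (mod 391)
10^32 ≡ 188^2 = 35344 ≡ 154 (mod 391)
10^64 ≡ 154^2 = 23716 ≡ 256 (mod 391)
10^128 ≡ 256^2 = 65536 ≡ 239 (mod 391)
195 = 128 + 64 + 2 + 1 in binary powers of 2.
So 10^195 ≡ 239 · 256 · 100 · 10 ≡ 320 (mod 391).
Squaring chain: 320; never reaches −1, so base 10 is a Miller–Rabin witness that 391 is composite.

320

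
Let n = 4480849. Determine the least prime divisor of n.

4480849 is odd.
Digit sum 37, not divisible by 3.
Ends in 9: not divisible by 5.
7: 4480849 = 7·640121 + 2
11: 4480849 = 11·407349 + 10
13: 4480849 = 13·344680 + 9
17: 4480849 = 17·263579 + 6
19: 4480849 = 19·235834 + 3
23: 4480849 = 23·194819 + 12
29: 4480849 = 29·154512 + 1
31: 4480849 = 31·144543 + 16
37: 4480849 = 37·121104 + 1
41: 4480849 = 41·109289

41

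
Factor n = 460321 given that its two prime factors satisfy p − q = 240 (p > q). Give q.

Since p = q + 240, we have 460321 = q(q + 240), so q² + 240q − 460321 = 0.
Discriminant: 240² + 4·460321 = 57600 + 1841284 = 1898884; √1898884 = 1378.
q = (−240 + 1378)/2 = 569, and p = q + 240 = 809.
Check: 569 · 809 = 460321.

569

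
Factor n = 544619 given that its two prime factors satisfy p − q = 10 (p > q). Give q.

Since p = q + 10, we have 544619 = q(q + 10), so q² + 10q − 544619 = 0.
Discriminant: 10² + 4·544619 = 100 + 2178476 = 2178576; √2178576 = 1476.
q = (−10 + 1476)/2 = 733, and p = q + 10 = 743.
Check: 733 · 743 = 544619.

733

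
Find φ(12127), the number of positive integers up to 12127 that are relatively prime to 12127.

11880

Factor: 12127 = 67 · 181.
φ(12127) = (67−1) · (181−1) = 66 · 180 = 11880.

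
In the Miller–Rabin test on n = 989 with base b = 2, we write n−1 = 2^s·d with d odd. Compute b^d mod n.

469

989 − 1 = 988 = 2^2 · 247, so d = 247.
2^1 ≡ 2 (mod 989)
2^2 ≡ 2^2 = 4 ≡ 4 (mod 989)
2^4 ≡ 4^2 = 16 ≡ 16 (mod 989)
2^8 ≡ 16^2 = 256 ≡ 256 (mod 989)
2^16 ≡ 256^2 = 65536 ≡ 262 (mod 989)
2^32 ≡ 262^2 = 68644 ≡ 403 (mod 989)
2^64 ≡ 403^2 = 162409 ≡ 213 (mod 989)
2^128 ≡ 213^2 = 45369 ≡ 864 (mod 989)
247 = 128 + 64 + 32 + 16 + 4 + 2 + 1 in binary powers of 2.
So 2^247 ≡ 864 · 213 · 403 · 262 · 16 · 4 · 2 ≡ 469 (mod 989).
Squaring chain: 469 → 403; never reaches −1, so base 2 is a Miller–Rabin witness that 989 is composite.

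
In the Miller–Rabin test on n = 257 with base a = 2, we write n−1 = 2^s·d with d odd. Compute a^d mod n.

257 − 1 = 256 = 2^8 · 1, so d = 1.
2^1 ≡ 2 (mod 257)
1 = 1 in binary powers of 2.
So 2^1 ≡ 2 ≡ 2 (mod 257).
Squaring chain: 2 → 4 → 16 → 256 → 1 → 1 → 1 → 1; reaches −1, so base 2 does not prove 257 composite.

2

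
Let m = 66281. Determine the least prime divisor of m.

66281 is odd.
Digit sum 23, not divisible by 3.
Ends in 1: not divisible by 5.
7: 66281 = 7·9468 + 5
11: 66281 = 11·6025 + 6
13: 66281 = 13·5098 + 7
17: 66281 = 17·3898 + 15
19: 66281 = 19·3488 + 9
23: 66281 = 23·2881 + 18
29: 66281 = 29·2285 + 16
31: 66281 = 31·2138 + 3
37: 66281 = 37·1791 + 14
41: 66281 = 41·1616 + 25
43: 66281 = 43·1541 + 18
47: 66281 = 47·1410 + 11
53: 66281 = 53·1250 + 31
59: 66281 = 59·1123 + 24
61: 66281 = 61·1086 + 35
67: 66281 = 67·989 + 18
71: 66281 = 71·933 + 38
73: 66281 = 73·907 + 70
79: 66281 = 79·839

79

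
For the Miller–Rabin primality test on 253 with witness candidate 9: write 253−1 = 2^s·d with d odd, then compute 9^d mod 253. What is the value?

36

253 − 1 = 252 = 2^2 · 63, so d = 63.
9^1 ≡ 9 (mod 253)
9^2 ≡ 9^2 = 81 ≡ 81 (mod 253)
9^4 ≡ 81^2 = 6561 ≡ 236 (mod 253)
9^8 ≡ 236^2 = 55696 ≡ 36 (mod 253)
9^16 ≡ 36^2 = 1296 ≡ 31 (mod 253)
9^32 ≡ 31^2 = 961 ≡ 202 (mod 253)
63 = 32 + 16 + 8 + 4 + 2 + 1 in binary powers of 2.
So 9^63 ≡ 202 · 31 · 36 · 236 · 81 · 9 ≡ 36 (mod 253).
Squaring chain: 36 → 31; never reaches −1, so base 9 is a Miller–Rabin witness that 253 is composite.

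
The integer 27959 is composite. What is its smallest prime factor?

27959 is odd.
Digit sum 32, not divisible by 3.
Ends in 9: not divisible by 5.
7: 27959 = 7·3994 + 1
11: 27959 = 11·2541 + 8
13: 27959 = 13·2150 + 9
17: 27959 = 17·1644 + 11
19: 27959 = 19·1471 + 10
23: 27959 = 23·1215 + 14
29: 27959 = 29·964 + 3
31: 27959 = 31·901 + 28
37: 27959 = 37·755 + 24
41: 27959 = 41·681 + 38
43: 27959 = 43·650 + 9
47: 27959 = 47·594 + 41
53: 27959 = 53·527 + 28
59: 27959 = 59·473 + 52
61: 27959 = 61·458 + 21
67: 27959 = 67·417 + 20
71: 27959 = 71·393 + 56
73: 27959 = 73·383

73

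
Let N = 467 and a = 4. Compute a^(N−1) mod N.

1

4^1 ≡ 4 (mod 467)
4^2 ≡ 4^2 = 16 ≡ 16 (mod 467)
4^4 ≡ 16^2 = 256 ≡ 256 (mod 467)
4^8 ≡ 256^2 = 65536 ≡ 156 (mod 467)
4^16 ≡ 156^2 = 24336 ≡ 52 (mod 467)
4^32 ≡ 52^2 = 2704 ≡ 369 (mod 467)
4^64 ≡ 369^2 = 136161 ≡ 264 (mod 467)
4^128 ≡ 264^2 = 69696 ≡ 113 (mod 467)
4^256 ≡ 113^2 = 12769 ≡ 160 (mod 467)
466 = 256 + 128 + 64 + 16 + 2 in binary powers of 2.
So 4^466 ≡ 160 · 113 · 264 · 52 · 16 ≡ 1 (mod 467).
Since the result is 1, base 4 gives no evidence that 467 is composite.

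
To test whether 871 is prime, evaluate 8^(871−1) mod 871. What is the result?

8^1 ≡ 8 (mod 871)
8^2 ≡ 8^2 = 64 ≡ 64 (mod 871)
8^4 ≡ 64^2 = 4096 ≡ 612 (mod 871)
8^8 ≡ 612^2 = 374544 ≡ 14 (mod 871)
8^16 ≡ 14^2 = 196 ≡ 196 (mod 871)
8^32 ≡ 196^2 = 38416 ≡ 92 (mod 871)
8^64 ≡ 92^2 = 8464 ≡ 625 (mod 871)
8^128 ≡ 625^2 = 390625 ≡ 417 (mod 871)
8^256 ≡ 417^2 = 173889 ≡ 560 (mod 871)
8^512 ≡ 560^2 = 313600 ≡ 40 (mod 871)
870 = 512 + 256 + 64 + 32 + 4 + 2 in binary powers of 2.
So 8^870 ≡ 40 · 560 · 625 · 92 · 612 · 64 ≡ 662 (mod 871).
Since 662 ≠ 1, base 8 is a Fermat witness: 871 is composite.

662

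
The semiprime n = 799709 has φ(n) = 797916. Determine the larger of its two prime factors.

967

φ(n) = (p−1)(q−1) = n − (p+q) + 1, so p + q = 799709 − 797916 + 1 = 1794.
p and q are the roots of t² − 1794t + 799709 = 0.
Discriminant: 1794² − 4·799709 = 3218436 − 3198836 = 19600; √19600 = 140.
q = (1794 − 140)/2 = 827, p = (1794 + 140)/2 = 967.
Check: 827 · 967 = 799709.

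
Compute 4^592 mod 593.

1

4^1 ≡ 4 (mod 593)
4^2 ≡ 4^2 = 16 ≡ 16 (mod 593)
4^4 ≡ 16^2 = 256 ≡ 256 (mod 593)
4^8 ≡ 256^2 = 65536 ≡ 306 (mod 593)
4^16 ≡ 306^2 = 93636 ≡ 535 (mod 593)
4^32 ≡ 535^2 = 286225 ≡ 399 (mod 593)
4^64 ≡ 399^2 = 159201 ≡ 277 (mod 593)
4^128 ≡ 277^2 = 76729 ≡ 232 (mod 593)
4^256 ≡ 232^2 = 53824 ≡ 454 (mod 593)
4^512 ≡ 454^2 = 206116 ≡ 345 (mod 593)
592 = 512 + 64 + 16 in binary powers of 2.
So 4^592 ≡ 345 · 277 · 535 ≡ 1 (mod 593).
Since the result is 1, base 4 gives no evidence that 593 is composite.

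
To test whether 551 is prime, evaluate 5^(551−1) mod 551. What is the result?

5^1 ≡ 5 (mod 551)
5^2 ≡ 5^2 = 25 ≡ 25 (mod 551)
5^4 ≡ 25^2 = 625 ≡ 74 (mod 551)
5^8 ≡ 74^2 = 5476 ≡ 517 (mod 551)
5^16 ≡ 517^2 = 267289 ≡ 54 (mod 551)
5^32 ≡ 54^2 = 2916 ≡ 161 (mod 551)
5^64 ≡ 161^2 = 25921 ≡ 24 (mod 551)
5^128 ≡ 24^2 = 576 ≡ 25 (mod 551)
5^256 ≡ 25^2 = 625 ≡ 74 (mod 551)
5^512 ≡ 74^2 = 5476 ≡ 517 (mod 551)
550 = 512 + 32 + 4 + 2 in binary powers of 2.
So 5^550 ≡ 517 · 161 · 74 · 25 ≡ 480 (mod 551).
Since 480 ≠ 1, base 5 is a Fermat witness: 551 is composite.

480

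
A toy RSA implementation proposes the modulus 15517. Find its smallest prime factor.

59

15517 is odd.
Digit sum 19, not divisible by 3.
Ends in 7: not divisible by 5.
7: 15517 = 7·2216 + 5
11: 15517 = 11·1410 + 7
13: 15517 = 13·1193 + 8
17: 15517 = 17·912 + 13
19: 15517 = 19·816 + 13
23: 15517 = 23·674 + 15
29: 15517 = 29·535 + 2
31: 15517 = 31·500 + 17
37: 15517 = 37·419 + 14
41: 15517 = 41·378 + 19
43: 15517 = 43·360 + 37
47: 15517 = 47·330 + 7
53: 15517 = 53·292 + 41
59: 15517 = 59·263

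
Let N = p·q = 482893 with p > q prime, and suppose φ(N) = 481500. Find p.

φ(n) = (p−1)(q−1) = n − (p+q) + 1, so p + q = 482893 − 481500 + 1 = 1394.
p and q are the roots of t² − 1394t + 482893 = 0.
Discriminant: 1394² − 4·482893 = 1943236 − 1931572 = 11664; √11664 = 108.
q = (1394 − 108)/2 = 643, p = (1394 + 108)/2 = 751.
Check: 643 · 751 = 482893.

751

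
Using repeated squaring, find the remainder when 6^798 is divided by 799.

6^1 ≡ 6 (mod 799)
6^2 ≡ 6^2 = 36 ≡ 36 (mod 799)
6^4 ≡ 36^2 = 1296 ≡ 497 (mod 799)
6^8 ≡ 497^2 = 247009 ≡ 118 (mod 799)
6^16 ≡ 118^2 = 13924 ≡ 341 (mod 799)
6^32 ≡ 341^2 = 116281 ≡ 426 (mod 799)
6^64 ≡ 426^2 = 181476 ≡ 103 (mod 799)
6^128 ≡ 103^2 = 10609 ≡ 222 (mod 799)
6^256 ≡ 222^2 = 49284 ≡ 545 (mod 799)
6^512 ≡ 545^2 = 297025 ≡ 596 (mod 799)
798 = 512 + 256 + 16 + 8 + 4 + 2 in binary powers of 2.
So 6^798 ≡ 596 · 545 · 341 · 118 · 497 · 36 ≡ 247 (mod 799).
Since 247 ≠ 1, base 6 is a Fermat witness: 799 is composite.

247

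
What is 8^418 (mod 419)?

1

8^1 ≡ 8 (mod 419)
8^2 ≡ 8^2 = 64 ≡ 64 (mod 419)
8^4 ≡ 64^2 = 4096 ≡ 325 (mod 419)
8^8 ≡ 325^2 = 105625 ≡ 37 (mod 419)
8^16 ≡ 37^2 = 1369 ≡ 112 (mod 419)
8^32 ≡ 112^2 = 12544 ≡ 393 (mod 419)
8^64 ≡ 393^2 = 154449 ≡ 257 (mod 419)
8^128 ≡ 257^2 = 66049 ≡ 266 (mod 419)
8^256 ≡ 266^2 = 70756 ≡ 364 (mod 419)
418 = 256 + 128 + 32 + 2 in binary powers of 2.
So 8^418 ≡ 364 · 266 · 393 · 64 ≡ 1 (mod 419).
Since the result is 1, base 8 gives no evidence that 419 is composite.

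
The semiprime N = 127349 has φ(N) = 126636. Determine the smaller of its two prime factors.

φ(n) = (p−1)(q−1) = n − (p+q) + 1, so p + q = 127349 − 126636 + 1 = 714.
p and q are the roots of t² − 714t + 127349 = 0.
Discriminant: 714² − 4·127349 = 509796 − 509396 = 400; √400 = 20.
q = (714 − 20)/2 = 347, p = (714 + 20)/2 = 367.
Check: 347 · 367 = 127349.

347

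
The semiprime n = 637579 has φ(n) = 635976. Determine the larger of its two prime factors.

φ(n) = (p−1)(q−1) = n − (p+q) + 1, so p + q = 637579 − 635976 + 1 = 1604.
p and q are the roots of t² − 1604t + 637579 = 0.
Discriminant: 1604² − 4·637579 = 2572816 − 2550316 = 22500; √22500 = 150.
q = (1604 − 150)/2 = 727, p = (1604 + 150)/2 = 877.
Check: 727 · 877 = 637579.

877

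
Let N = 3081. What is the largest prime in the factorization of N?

3081 = 3 · 1027
1027 = 13 · 79
79 is prime.
So 3081 = 3 · 13 · 79; the largest prime factor is 79.

79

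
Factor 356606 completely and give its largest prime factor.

356606 = 2 · 178303
178303 = 37 · 4819
4819 = 61 · 79
79 is prime.
So 356606 = 2 · 37 · 61 · 79; the largest prime factor is 79.

79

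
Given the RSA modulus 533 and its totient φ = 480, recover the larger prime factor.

41

φ(n) = (p−1)(q−1) = n − (p+q) + 1, so p + q = 533 − 480 + 1 = 54.
p and q are the roots of t² − 54t + 533 = 0.
Discriminant: 54² − 4·533 = 2916 − 2132 = 784; √784 = 28.
q = (54 − 28)/2 = 13, p = (54 + 28)/2 = 41.
Check: 13 · 41 = 533.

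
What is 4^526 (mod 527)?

407

4^1 ≡ 4 (mod 527)
4^2 ≡ 4^2 = 16 ≡ 16 (mod 527)
4^4 ≡ 16^2 = 256 ≡ 256 (mod 527)
4^8 ≡ 256^2 = 65536 ≡ 188 (mod 527)
4^16 ≡ 188^2 = 35344 ≡ 35 (mod 527)
4^32 ≡ 35^2 = 1225 ≡ 171 (mod 527)
4^64 ≡ 171^2 = 29241 ≡ 256 (mod 527)
4^128 ≡ 256^2 = 65536 ≡ 188 (mod 527)
4^256 ≡ 188^2 = 35344 ≡ 35 (mod 527)
4^512 ≡ 35^2 = 1225 ≡ 171 (mod 527)
526 = 512 + 8 + 4 + 2 in binary powers of 2.
So 4^526 ≡ 171 · 188 · 256 · 16 ≡ 407 (mod 527).
Since 407 ≠ 1, base 4 is a Fermat witness: 527 is composite.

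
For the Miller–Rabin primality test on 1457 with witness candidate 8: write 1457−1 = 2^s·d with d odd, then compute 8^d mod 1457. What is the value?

1457 − 1 = 1456 = 2^4 · 91, so d = 91.
8^1 ≡ 8 (mod 1457)
8^2 ≡ 8^2 = 64 ≡ 64 (mod 1457)
8^4 ≡ 64^2 = 4096 ≡ 1182 (mod 1457)
8^8 ≡ 1182^2 = 1397124 ≡ 1318 (mod 1457)
8^16 ≡ 1318^2 = 1737124 ≡ 380 (mod 1457)
8^32 ≡ 380^2 = 144400 ≡ 157 (mod 1457)
8^64 ≡ 157^2 = 24649 ≡ 1337 (mod 1457)
91 = 64 + 16 + 8 + 2 + 1 in binary powers of 2.
So 8^91 ≡ 1337 · 380 · 1318 · 64 · 8 ≡ 194 (mod 1457).
Squaring chain: 194 → 1211 → 779 → 729; never reaches −1, so base 8 is a Miller–Rabin witness that 1457 is composite.

194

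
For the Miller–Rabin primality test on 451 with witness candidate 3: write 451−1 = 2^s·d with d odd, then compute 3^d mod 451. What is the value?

451 − 1 = 450 = 2^1 · 225, so d = 225.
3^1 ≡ 3 (mod 451)
3^2 ≡ 3^2 = 9 ≡ 9 (mod 451)
3^4 ≡ 9^2 = 81 ≡ 81 (mod 451)
3^8 ≡ 81^2 = 6561 ≡ 247 (mod 451)
3^16 ≡ 247^2 = 61009 ≡ 124 (mod 451)
3^32 ≡ 124^2 = 15376 ≡ 42 (mod 451)
3^64 ≡ 42^2 = 1764 ≡ 411 (mod 451)
3^128 ≡ 411^2 = 168921 ≡ 247 (mod 451)
225 = 128 + 64 + 32 + 1 in binary powers of 2.
So 3^225 ≡ 247 · 411 · 42 · 3 ≡ 331 (mod 451).
Squaring chain: 331; never reaches −1, so base 3 is a Miller–Rabin witness that 451 is composite.

331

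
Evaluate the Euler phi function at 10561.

Factor: 10561 = 59 · 179.
φ(10561) = (59−1) · (179−1) = 58 · 178 = 10324.

10324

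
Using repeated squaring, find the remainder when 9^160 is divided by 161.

72

9^1 ≡ 9 (mod 161)
9^2 ≡ 9^2 = 81 ≡ 81 (mod 161)
9^4 ≡ 81^2 = 6561 ≡ 121 (mod 161)
9^8 ≡ 121^2 = 14641 ≡ 151 (mod 161)
9^16 ≡ 151^2 = 22801 ≡ 100 (mod 161)
9^32 ≡ 100^2 = 10000 ≡ 18 (mod 161)
9^64 ≡ 18^2 = 324 ≡ 2 (mod 161)
9^128 ≡ 2^2 = 4 ≡ 4 (mod 161)
160 = 128 + 32 in binary powers of 2.
So 9^160 ≡ 4 · 18 ≡ 72 (mod 161).
Since 72 ≠ 1, base 9 is a Fermat witness: 161 is composite.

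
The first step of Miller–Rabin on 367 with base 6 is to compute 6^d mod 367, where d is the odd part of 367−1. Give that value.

367 − 1 = 366 = 2^1 · 183, so d = 183.
6^1 ≡ 6 (mod 367)
6^2 ≡ 6^2 = 36 ≡ 36 (mod 367)
6^4 ≡ 36^2 = 1296 ≡ 195 (mod 367)
6^8 ≡ 195^2 = 38025 ≡ 224 (mod 367)
6^16 ≡ 224^2 = 50176 ≡ 264 (mod 367)
6^32 ≡ 264^2 = 69696 ≡ 333 (mod 367)
6^64 ≡ 333^2 = 110889 ≡ 55 (mod 367)
6^128 ≡ 55^2 = 3025 ≡ 89 (mod 367)
183 = 128 + 32 + 16 + 4 + 2 + 1 in binary powers of 2.
So 6^183 ≡ 89 · 333 · 264 · 195 · 36 · 6 ≡ 366 (mod 367).
Since 6^d ≡ 366 (mod 367), base 6 does not prove 367 composite.

366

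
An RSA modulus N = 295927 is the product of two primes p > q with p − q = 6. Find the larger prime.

Since p = q + 6, we have 295927 = q(q + 6), so q² + 6q − 295927 = 0.
Discriminant: 6² + 4·295927 = 36 + 1183708 = 1183744; √1183744 = 1088.
q = (−6 + 1088)/2 = 541, and p = q + 6 = 547.
Check: 541 · 547 = 295927.

547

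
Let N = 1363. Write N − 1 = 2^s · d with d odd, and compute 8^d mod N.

1363 − 1 = 1362 = 2^1 · 681, so d = 681.
8^1 ≡ 8 (mod 1363)
8^2 ≡ 8^2 = 64 ≡ 64 (mod 1363)
8^4 ≡ 64^2 = 4096 ≡ 7 (mod 1363)
8^8 ≡ 7^2 = 49 ≡ 49 (mod 1363)
8^16 ≡ 49^2 = 2401 ≡ 1038 (mod 1363)
8^32 ≡ 1038^2 = 1077444 ≡ 674 (mod 1363)
8^64 ≡ 674^2 = 454276 ≡ 397 (mod 1363)
8^128 ≡ 397^2 = 157609 ≡ 864 (mod 1363)
8^256 ≡ 864^2 = 746496 ≡ 935 (mod 1363)
8^512 ≡ 935^2 = 874225 ≡ 542 (mod 1363)
681 = 512 + 128 + 32 + 8 + 1 in binary powers of 2.
So 8^681 ≡ 542 · 864 · 674 · 49 · 8 ≡ 943 (mod 1363).
Squaring chain: 943; never reaches −1, so base 8 is a Miller–Rabin witness that 1363 is composite.

943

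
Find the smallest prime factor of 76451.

76451 is odd.
Digit sum 23, not divisible by 3.
Ends in 1: not divisible by 5.
7: 76451 = 7·10921 + 4
11: 76451 = 11·6950 + 1
13: 76451 = 13·5880 + 11
17: 76451 = 17·4497 + 2
19: 76451 = 19·4023 + 14
23: 76451 = 23·3323 + 22
29: 76451 = 29·2636 + 7
31: 76451 = 31·2466 + 5
37: 76451 = 37·2066 + 9
41: 76451 = 41·1864 + 27
43: 76451 = 43·1777 + 40
47: 76451 = 47·1626 + 29
53: 76451 = 53·1442 + 25
59: 76451 = 59·1295 + 46
61: 76451 = 61·1253 + 18
67: 76451 = 67·1141 + 4
71: 76451 = 71·1076 + 55
73: 76451 = 73·1047 + 20
79: 76451 = 79·967 + 58
83: 76451 = 83·921 + 8
89: 76451 = 89·859

89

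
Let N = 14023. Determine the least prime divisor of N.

37

14023 is odd.
Digit sum 10, not divisible by 3.
Ends in 3: not divisible by 5.
7: 14023 = 7·2003 + 2
11: 14023 = 11·1274 + 9
13: 14023 = 13·1078 + 9
17: 14023 = 17·824 + 15
19: 14023 = 19·738 + 1
23: 14023 = 23·609 + 16
29: 14023 = 29·483 + 16
31: 14023 = 31·452 + 11
37: 14023 = 37·379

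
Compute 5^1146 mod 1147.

249

5^1 ≡ 5 (mod 1147)
5^2 ≡ 5^2 = 25 ≡ 25 (mod 1147)
5^4 ≡ 25^2 = 625 ≡ 625 (mod 1147)
5^8 ≡ 625^2 = 390625 ≡ 645 (mod 1147)
5^16 ≡ 645^2 = 416025 ≡ 811 (mod 1147)
5^32 ≡ 811^2 = 657721 ≡ 490 (mod 1147)
5^64 ≡ 490^2 = 240100 ≡ 377 (mod 1147)
5^128 ≡ 377^2 = 142129 ≡ 1048 (mod 1147)
5^256 ≡ 1048^2 = 1098304 ≡ 625 (mod 1147)
5^512 ≡ 625^2 = 390625 ≡ 645 (mod 1147)
5^1024 ≡ 645^2 = 416025 ≡ 811 (mod 1147)
1146 = 1024 + 64 + 32 + 16 + 8 + 2 in binary powers of 2.
So 5^1146 ≡ 811 · 377 · 490 · 811 · 645 · 25 ≡ 249 (mod 1147).
Since 249 ≠ 1, base 5 is a Fermat witness: 1147 is composite.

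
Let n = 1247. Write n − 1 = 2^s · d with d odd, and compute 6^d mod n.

1247 − 1 = 1246 = 2^1 · 623, so d = 623.
6^1 ≡ 6 (mod 1247)
6^2 ≡ 6^2 = 36 ≡ 36 (mod 1247)
6^4 ≡ 36^2 = 1296 ≡ 49 (mod 1247)
6^8 ≡ 49^2 = 2401 ≡ 1154 (mod 1247)
6^16 ≡ 1154^2 = 1331716 ≡ 1167 (mod 1247)
6^32 ≡ 1167^2 = 1361889 ≡ 165 (mod 1247)
6^64 ≡ 165^2 = 27225 ≡ 1038 (mod 1247)
6^128 ≡ 1038^2 = 1077444 ≡ 36 (mod 1247)
6^256 ≡ 36^2 = 1296 ≡ 49 (mod 1247)
6^512 ≡ 49^2 = 2401 ≡ 1154 (mod 1247)
623 = 512 + 64 + 32 + 8 + 4 + 2 + 1 in binary powers of 2.
So 6^623 ≡ 1154 · 1038 · 165 · 1154 · 49 · 36 · 6 ≡ 724 (mod 1247).
Squaring chain: 724; never reaches −1, so base 6 is a Miller–Rabin witness that 1247 is composite.

724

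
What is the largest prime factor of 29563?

29563 = 17 · 1739
1739 = 37 · 47
47 is prime.
So 29563 = 17 · 37 · 47; the largest prime factor is 47.

47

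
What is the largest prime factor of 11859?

11859 = 3 · 3953
3953 = 59 · 67
67 is prime.
So 11859 = 3 · 59 · 67; the largest prime factor is 67.

67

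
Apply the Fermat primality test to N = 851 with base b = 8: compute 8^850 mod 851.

8^1 ≡ 8 (mod 851)
8^2 ≡ 8^2 = 64 ≡ 64 (mod 851)
8^4 ≡ 64^2 = 4096 ≡ 692 (mod 851)
8^8 ≡ 692^2 = 478864 ≡ 602 (mod 851)
8^16 ≡ 602^2 = 362404 ≡ 729 (mod 851)
8^32 ≡ 729^2 = 531441 ≡ 417 (mod 851)
8^64 ≡ 417^2 = 173889 ≡ 285 (mod 851)
8^128 ≡ 285^2 = 81225 ≡ 380 (mod 851)
8^256 ≡ 380^2 = 144400 ≡ 581 (mod 851)
8^512 ≡ 581^2 = 337561 ≡ 565 (mod 851)
850 = 512 + 256 + 64 + 16 + 2 in binary powers of 2.
So 8^850 ≡ 565 · 581 · 285 · 729 · 64 ≡ 788 (mod 851).
Since 788 ≠ 1, base 8 is a Fermat witness: 851 is composite.

788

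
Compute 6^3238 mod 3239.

705

6^1 ≡ 6 (mod 3239)
6^2 ≡ 6^2 = 36 ≡ 36 (mod 3239)
6^4 ≡ 36^2 = 1296 ≡ 1296 (mod 3239)
6^8 ≡ 1296^2 = 1679616 ≡ 1814 (mod 3239)
6^16 ≡ 1814^2 = 3290596 ≡ 3011 (mod 3239)
6^32 ≡ 3011^2 = 9066121 ≡ 160 (mod 3239)
6^64 ≡ 160^2 = 25600 ≡ 2927 (mod 3239)
6^128 ≡ 2927^2 = 8567329 ≡ 174 (mod 3239)
6^256 ≡ 174^2 = 30276 ≡ 1125 (mod 3239)
6^512 ≡ 1125^2 = 1265625 ≡ 2415 (mod 3239)
6^1024 ≡ 2415^2 = 5832225 ≡ 2025 (mod 3239)
6^2048 ≡ 2025^2 = 4100625 ≡ 51 (mod 3239)
3238 = 2048 + 1024 + 128 + 32 + 4 + 2 in binary powers of 2.
So 6^3238 ≡ 51 · 2025 · 174 · 160 · 1296 · 36 ≡ 705 (mod 3239).
Since 705 ≠ 1, base 6 is a Fermat witness: 3239 is composite.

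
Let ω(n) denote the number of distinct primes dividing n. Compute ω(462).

462 = 2 · 231
231 = 3 · 77
77 = 7 · 11
462 = 2 · 3 · 7 · 11, which has 4 distinct prime factors.

4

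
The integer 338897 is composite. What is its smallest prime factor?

13

338897 is odd.
Digit sum 38, not divisible by 3.
Ends in 7: not divisible by 5.
7: 338897 = 7·48413 + 6
11: 338897 = 11·30808 + 9
13: 338897 = 13·26069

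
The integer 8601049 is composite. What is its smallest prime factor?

8601049 is odd.
Digit sum 28, not divisible by 3.
Ends in 9: not divisible by 5.
7: 8601049 = 7·1228721 + 2
11: 8601049 = 11·781913 + 6
13: 8601049 = 13·661619 + 2
17: 8601049 = 17·505944 + 1
19: 8601049 = 19·452686 + 15
23: 8601049 = 23·373958 + 15
29: 8601049 = 29·296587 + 26
31: 8601049 = 31·277453 + 6
37: 8601049 = 37·232460 + 29
41: 8601049 = 41·209781 + 28
43: 8601049 = 43·200024 + 17
47: 8601049 = 47·183001 + 2
53: 8601049 = 53·162283 + 50
59: 8601049 = 59·145780 + 29
61: 8601049 = 61·141000 + 49
67: 8601049 = 67·128373 + 58
71: 8601049 = 71·121141 + 38
73: 8601049 = 73·117822 + 43
79: 8601049 = 79·108874 + 3
83: 8601049 = 83·103627 + 8
89: 8601049 = 89·96641

89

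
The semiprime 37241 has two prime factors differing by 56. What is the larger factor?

223

Since p = q + 56, we have 37241 = q(q + 56), so q² + 56q − 37241 = 0.
Discriminant: 56² + 4·37241 = 3136 + 148964 = 152100; √152100 = 390.
q = (−56 + 390)/2 = 167, and p = q + 56 = 223.
Check: 167 · 223 = 37241.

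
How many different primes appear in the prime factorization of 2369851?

5

2369851 = 11 · 215441
215441 = 17 · 12673
12673 = 19 · 667
667 = 23 · 29
2369851 = 11 · 17 · 19 · 23 · 29, which has 5 distinct prime factors.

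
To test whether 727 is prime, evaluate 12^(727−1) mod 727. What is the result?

1

12^1 ≡ 12 (mod 727)
12^2 ≡ 12^2 = 144 ≡ 144 (mod 727)
12^4 ≡ 144^2 = 20736 ≡ 380 (mod 727)
12^8 ≡ 380^2 = 144400 ≡ 454 (mod 727)
12^16 ≡ 454^2 = 206116 ≡ 375 (mod 727)
12^32 ≡ 375^2 = 140625 ≡ 314 (mod 727)
12^64 ≡ 314^2 = 98596 ≡ 451 (mod 727)
12^128 ≡ 451^2 = 203401 ≡ 568 (mod 727)
12^256 ≡ 568^2 = 322624 ≡ 563 (mod 727)
12^512 ≡ 563^2 = 316969 ≡ 724 (mod 727)
726 = 512 + 128 + 64 + 16 + 4 + 2 in binary powers of 2.
So 12^726 ≡ 724 · 568 · 451 · 375 · 380 · 144 ≡ 1 (mod 727).
Since the result is 1, base 12 gives no evidence that 727 is composite.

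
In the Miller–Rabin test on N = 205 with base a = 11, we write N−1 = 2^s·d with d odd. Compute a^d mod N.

205 − 1 = 204 = 2^2 · 51, so d = 51.
11^1 ≡ 11 (mod 205)
11^2 ≡ 11^2 = 121 ≡ 121 (mod 205)
11^4 ≡ 121^2 = 14641 ≡ 86 (mod 205)
11^8 ≡ 86^2 = 7396 ≡ 16 (mod 205)
11^16 ≡ 16^2 = 256 ≡ 51 (mod 205)
11^32 ≡ 51^2 = 2601 ≡ 141 (mod 205)
51 = 32 + 16 + 2 + 1 in binary powers of 2.
So 11^51 ≡ 141 · 51 · 121 · 11 ≡ 181 (mod 205).
Squaring chain: 181 → 166; never reaches −1, so base 11 is a Miller–Rabin witness that 205 is composite.

181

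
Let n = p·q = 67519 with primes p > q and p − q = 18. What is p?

269

Since p = q + 18, we have 67519 = q(q + 18), so q² + 18q − 67519 = 0.
Discriminant: 18² + 4·67519 = 324 + 270076 = 270400; √270400 = 520.
q = (−18 + 520)/2 = 251, and p = q + 18 = 269.
Check: 251 · 269 = 67519.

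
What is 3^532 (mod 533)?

81

3^1 ≡ 3 (mod 533)
3^2 ≡ 3^2 = 9 ≡ 9 (mod 533)
3^4 ≡ 9^2 = 81 ≡ 81 (mod 533)
3^8 ≡ 81^2 = 6561 ≡ 165 (mod 533)
3^16 ≡ 165^2 = 27225 ≡ 42 (mod 533)
3^32 ≡ 42^2 = 1764 ≡ 165 (mod 533)
3^64 ≡ 165^2 = 27225 ≡ 42 (mod 533)
3^128 ≡ 42^2 = 1764 ≡ 165 (mod 533)
3^256 ≡ 165^2 = 27225 ≡ 42 (mod 533)
3^512 ≡ 42^2 = 1764 ≡ 165 (mod 533)
532 = 512 + 16 + 4 in binary powers of 2.
So 3^532 ≡ 165 · 42 · 81 ≡ 81 (mod 533).
Since 81 ≠ 1, base 3 is a Fermat witness: 533 is composite.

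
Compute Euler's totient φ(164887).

153912

Factor: 164887 = 23 · 67 · 107.
φ(164887) = (23−1) · (67−1) · (107−1) = 22 · 66 · 106 = 153912.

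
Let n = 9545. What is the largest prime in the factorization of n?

83

9545 = 5 · 1909
1909 = 23 · 83
83 is prime.
So 9545 = 5 · 23 · 83; the largest prime factor is 83.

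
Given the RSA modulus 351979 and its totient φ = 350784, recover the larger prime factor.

673

φ(n) = (p−1)(q−1) = n − (p+q) + 1, so p + q = 351979 − 350784 + 1 = 1196.
p and q are the roots of t² − 1196t + 351979 = 0.
Discriminant: 1196² − 4·351979 = 1430416 − 1407916 = 22500; √22500 = 150.
q = (1196 − 150)/2 = 523, p = (1196 + 150)/2 = 673.
Check: 523 · 673 = 351979.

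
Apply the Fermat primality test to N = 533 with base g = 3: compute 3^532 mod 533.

81

3^1 ≡ 3 (mod 533)
3^2 ≡ 3^2 = 9 ≡ 9 (mod 533)
3^4 ≡ 9^2 = 81 ≡ 81 (mod 533)
3^8 ≡ 81^2 = 6561 ≡ 165 (mod 533)
3^16 ≡ 165^2 = 27225 ≡ 42 (mod 533)
3^32 ≡ 42^2 = 1764 ≡ 165 (mod 533)
3^64 ≡ 165^2 = 27225 ≡ 42 (mod 533)
3^128 ≡ 42^2 = 1764 ≡ 165 (mod 533)
3^256 ≡ 165^2 = 27225 ≡ 42 (mod 533)
3^512 ≡ 42^2 = 1764 ≡ 165 (mod 533)
532 = 512 + 16 + 4 in binary powers of 2.
So 3^532 ≡ 165 · 42 · 81 ≡ 81 (mod 533).
Since 81 ≠ 1, base 3 is a Fermat witness: 533 is composite.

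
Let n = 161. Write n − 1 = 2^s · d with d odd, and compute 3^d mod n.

161 − 1 = 160 = 2^5 · 5, so d = 5.
3^1 ≡ 3 (mod 161)
3^2 ≡ 3^2 = 9 ≡ 9 (mod 161)
3^4 ≡ 9^2 = 81 ≡ 81 (mod 161)
5 = 4 + 1 in binary powers of 2.
So 3^5 ≡ 81 · 3 ≡ 82 (mod 161).
Squaring chain: 82 → 123 → 156 → 25 → 142; never reaches −1, so base 3 is a Miller–Rabin witness that 161 is composite.

82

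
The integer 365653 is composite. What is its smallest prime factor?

365653 is odd.
Digit sum 28, not divisible by 3.
Ends in 3: not divisible by 5.
7: 365653 = 7·52236 + 1
11: 365653 = 11·33241 + 2
13: 365653 = 13·28127 + 2
17: 365653 = 17·21509

17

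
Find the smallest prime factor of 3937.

31

3937 is odd.
Digit sum 22, not divisible by 3.
Ends in 7: not divisible by 5.
7: 3937 = 7·562 + 3
11: 3937 = 11·357 + 10
13: 3937 = 13·302 + 11
17: 3937 = 17·231 + 10
19: 3937 = 19·207 + 4
23: 3937 = 23·171 + 4
29: 3937 = 29·135 + 22
31: 3937 = 31·127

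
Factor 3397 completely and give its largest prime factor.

3397 = 43 · 79
79 is prime.
So 3397 = 43 · 79; the largest prime factor is 79.

79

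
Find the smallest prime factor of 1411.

1411 is odd.
Digit sum 7, not divisible by 3.
Ends in 1: not divisible by 5.
7: 1411 = 7·201 + 4
11: 1411 = 11·128 + 3
13: 1411 = 13·108 + 7
17: 1411 = 17·83

17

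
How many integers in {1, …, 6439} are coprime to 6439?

6256

Factor: 6439 = 47 · 137.
φ(6439) = (47−1) · (137−1) = 46 · 136 = 6256.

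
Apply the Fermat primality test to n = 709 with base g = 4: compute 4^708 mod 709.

4^1 ≡ 4 (mod 709)
4^2 ≡ 4^2 = 16 ≡ 16 (mod 709)
4^4 ≡ 16^2 = 256 ≡ 256 (mod 709)
4^8 ≡ 256^2 = 65536 ≡ 308 (mod 709)
4^16 ≡ 308^2 = 94864 ≡ 567 (mod 709)
4^32 ≡ 567^2 = 321489 ≡ 312 (mod 709)
4^64 ≡ 312^2 = 97344 ≡ 211 (mod 709)
4^128 ≡ 211^2 = 44521 ≡ 563 (mod 709)
4^256 ≡ 563^2 = 316969 ≡ 46 (mod 709)
4^512 ≡ 46^2 = 2116 ≡ 698 (mod 709)
708 = 512 + 128 + 64 + 4 in binary powers of 2.
So 4^708 ≡ 698 · 563 · 211 · 256 ≡ 1 (mod 709).
Since the result is 1, base 4 gives no evidence that 709 is composite.

1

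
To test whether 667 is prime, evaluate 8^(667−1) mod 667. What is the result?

473

8^1 ≡ 8 (mod 667)
8^2 ≡ 8^2 = 64 ≡ 64 (mod 667)
8^4 ≡ 64^2 = 4096 ≡ 94 (mod 667)
8^8 ≡ 94^2 = 8836 ≡ 165 (mod 667)
8^16 ≡ 165^2 = 27225 ≡ 545 (mod 667)
8^32 ≡ 545^2 = 297025 ≡ 210 (mod 667)
8^64 ≡ 210^2 = 44100 ≡ 78 (mod 667)
8^128 ≡ 78^2 = 6084 ≡ 81 (mod 667)
8^256 ≡ 81^2 = 6561 ≡ 558 (mod 667)
8^512 ≡ 558^2 = 311364 ≡ 542 (mod 667)
666 = 512 + 128 + 16 + 8 + 2 in binary powers of 2.
So 8^666 ≡ 542 · 81 · 545 · 165 · 64 ≡ 473 (mod 667).
Since 473 ≠ 1, base 8 is a Fermat witness: 667 is composite.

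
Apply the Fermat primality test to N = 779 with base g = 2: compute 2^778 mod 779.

605

2^1 ≡ 2 (mod 779)
2^2 ≡ 2^2 = 4 ≡ 4 (mod 779)
2^4 ≡ 4^2 = 16 ≡ 16 (mod 779)
2^8 ≡ 16^2 = 256 ≡ 256 (mod 779)
2^16 ≡ 256^2 = 65536 ≡ 100 (mod 779)
2^32 ≡ 100^2 = 10000 ≡ 652 (mod 779)
2^64 ≡ 652^2 = 425104 ≡ 549 (mod 779)
2^128 ≡ 549^2 = 301401 ≡ 707 (mod 779)
2^256 ≡ 707^2 = 499849 ≡ 510 (mod 779)
2^512 ≡ 510^2 = 260100 ≡ 693 (mod 779)
778 = 512 + 256 + 8 + 2 in binary powers of 2.
So 2^778 ≡ 693 · 510 · 256 · 4 ≡ 605 (mod 779).
Since 605 ≠ 1, base 2 is a Fermat witness: 779 is composite.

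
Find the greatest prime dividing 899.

31

899 = 29 · 31
31 is prime.
So 899 = 29 · 31; the largest prime factor is 31.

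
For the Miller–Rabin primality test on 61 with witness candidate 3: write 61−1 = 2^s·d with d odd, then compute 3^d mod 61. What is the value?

61 − 1 = 60 = 2^2 · 15, so d = 15.
3^1 ≡ 3 (mod 61)
3^2 ≡ 3^2 = 9 ≡ 9 (mod 61)
3^4 ≡ 9^2 = 81 ≡ 20 (mod 61)
3^8 ≡ 20^2 = 400 ≡ 34 (mod 61)
15 = 8 + 4 + 2 + 1 in binary powers of 2.
So 3^15 ≡ 34 · 20 · 9 · 3 ≡ 60 (mod 61).
Since 3^d ≡ 60 (mod 61), base 3 does not prove 61 composite.

60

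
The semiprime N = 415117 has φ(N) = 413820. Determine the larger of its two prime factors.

φ(n) = (p−1)(q−1) = n − (p+q) + 1, so p + q = 415117 − 413820 + 1 = 1298.
p and q are the roots of t² − 1298t + 415117 = 0.
Discriminant: 1298² − 4·415117 = 1684804 − 1660468 = 24336; √24336 = 156.
q = (1298 − 156)/2 = 571, p = (1298 + 156)/2 = 727.
Check: 571 · 727 = 415117.

727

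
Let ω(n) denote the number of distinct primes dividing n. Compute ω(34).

2

34 = 2 · 17
34 = 2 · 17, which has 2 distinct prime factors.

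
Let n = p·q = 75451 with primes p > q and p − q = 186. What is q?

Since p = q + 186, we have 75451 = q(q + 186), so q² + 186q − 75451 = 0.
Discriminant: 186² + 4·75451 = 34596 + 301804 = 336400; √336400 = 580.
q = (−186 + 580)/2 = 197, and p = q + 186 = 383.
Check: 197 · 383 = 75451.

197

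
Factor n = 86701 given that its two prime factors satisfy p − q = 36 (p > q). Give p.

313

Since p = q + 36, we have 86701 = q(q + 36), so q² + 36q − 86701 = 0.
Discriminant: 36² + 4·86701 = 1296 + 346804 = 348100; √348100 = 590.
q = (−36 + 590)/2 = 277, and p = q + 36 = 313.
Check: 277 · 313 = 86701.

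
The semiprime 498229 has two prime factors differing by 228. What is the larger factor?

829

Since p = q + 228, we have 498229 = q(q + 228), so q² + 228q − 498229 = 0.
Discriminant: 228² + 4·498229 = 51984 + 1992916 = 2044900; √2044900 = 1430.
q = (−228 + 1430)/2 = 601, and p = q + 228 = 829.
Check: 601 · 829 = 498229.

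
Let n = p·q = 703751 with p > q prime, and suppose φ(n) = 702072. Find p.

883

φ(n) = (p−1)(q−1) = n − (p+q) + 1, so p + q = 703751 − 702072 + 1 = 1680.
p and q are the roots of t² − 1680t + 703751 = 0.
Discriminant: 1680² − 4·703751 = 2822400 − 2815004 = 7396; √7396 = 86.
q = (1680 − 86)/2 = 797, p = (1680 + 86)/2 = 883.
Check: 797 · 883 = 703751.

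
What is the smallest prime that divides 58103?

97

58103 is odd.
Digit sum 17, not divisible by 3.
Ends in 3: not divisible by 5.
7: 58103 = 7·8300 + 3
11: 58103 = 11·5282 + 1
13: 58103 = 13·4469 + 6
17: 58103 = 17·3417 + 14
19: 58103 = 19·3058 + 1
23: 58103 = 23·2526 + 5
29: 58103 = 29·2003 + 16
31: 58103 = 31·1874 + 9
37: 58103 = 37·1570 + 13
41: 58103 = 41·1417 + 6
43: 58103 = 43·1351 + 10
47: 58103 = 47·1236 + 11
53: 58103 = 53·1096 + 15
59: 58103 = 59·984 + 47
61: 58103 = 61·952 + 31
67: 58103 = 67·867 + 14
71: 58103 = 71·818 + 25
73: 58103 = 73·795 + 68
79: 58103 = 79·735 + 38
83: 58103 = 83·700 + 3
89: 58103 = 89·652 + 75
97: 58103 = 97·599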